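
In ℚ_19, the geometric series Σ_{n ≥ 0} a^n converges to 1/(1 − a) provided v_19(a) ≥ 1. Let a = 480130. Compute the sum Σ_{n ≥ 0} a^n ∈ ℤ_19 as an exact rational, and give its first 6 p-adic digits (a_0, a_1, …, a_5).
Σ a^n = 1/(1 − a) = -1/480129;  first 6 digits = (1, 0, 0, 13, 3, 0)

v_19(a) = 3 ≥ 1, so the series converges in ℤ_19 to 1/(1 − a) = 1/(1 − 480130) = -1/480129. Expand this rational in ℤ_19: compute digits iteratively via d_i = x_i mod 19, x_{i+1} = (x_i − d_i)/19. The first 6 digits are (1, 0, 0, 13, 3, 0).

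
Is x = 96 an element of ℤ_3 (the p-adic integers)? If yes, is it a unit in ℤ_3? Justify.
x ∈ ℤ_3 but not a unit; v_3(x) = 1 > 0

ℤ_3 = {x ∈ ℚ_3 : v_3(x) ≥ 0} and ℤ_3^× = {x ∈ ℤ_3 : v_3(x) = 0}. Here v_3(96) = v_3(num) − v_3(den) = 1; compare against these criteria.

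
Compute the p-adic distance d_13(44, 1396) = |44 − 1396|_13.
d_13(44, 1396) = 1/169

Step 1 — x − y = 44 − 1396 = -1352. Step 2 — v_13(-1352) = 2 (factor: -1352 = −(13^2 · 8); the sign does not affect v_p). Step 3 — |x − y|_13 = 13^{-2} = 1/169.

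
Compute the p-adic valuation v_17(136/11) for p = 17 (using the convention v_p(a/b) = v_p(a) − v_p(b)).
v_17(136/11) = 1

Factor powers of 17 from the numerator and denominator of the reduced fraction: 136 = 17^1 · 8 and 11 = 17^0 · 11. Apply v_p(a/b) = v_p(a) − v_p(b): v_17(136/11) = 1 − 0 = 1.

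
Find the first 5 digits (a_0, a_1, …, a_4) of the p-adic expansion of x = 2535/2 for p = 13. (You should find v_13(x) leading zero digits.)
(a_0, …, a_4) = (0, 0, 1, 7, 6)

v_13(2535/2) = 2, so a_0 = ... = a_1 = 0. Factor out: x = 13^2 · u with u = 15/2 a unit in ℤ_13. Expand u iteratively via a_{v+i} = u_i mod 13, u_{i+1} = (u_i − a_{v+i})/13:
  u_0 = 15/2;  a_2 = 1;  u_1 = (u_0 − 1)/13 = 1/2
  u_1 = 1/2;  a_3 = 7;  u_2 = (u_1 − 7)/13 = -1/2
  u_2 = -1/2;  a_4 = 6;  u_3 = (u_2 − 6)/13 = -1/2
Digits: (0, 0, 1, 7, 6).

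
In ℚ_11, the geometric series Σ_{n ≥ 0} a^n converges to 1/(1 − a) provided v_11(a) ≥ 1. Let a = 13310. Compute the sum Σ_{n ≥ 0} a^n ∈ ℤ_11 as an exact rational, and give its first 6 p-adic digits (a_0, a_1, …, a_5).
Σ a^n = 1/(1 − a) = -1/13309;  first 6 digits = (1, 0, 0, 10, 0, 0)

v_11(a) = 3 ≥ 1, so the series converges in ℤ_11 to 1/(1 − a) = 1/(1 − 13310) = -1/13309. Expand this rational in ℤ_11: compute digits iteratively via d_i = x_i mod 11, x_{i+1} = (x_i − d_i)/11. The first 6 digits are (1, 0, 0, 10, 0, 0).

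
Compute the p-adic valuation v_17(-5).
v_17(-5) = 0

v_17(n) is the largest exponent k such that 17^k divides n. Factor out: -5 = -17^0 · 5. (Sign doesn't affect v_p.) So v_17(-5) = 0.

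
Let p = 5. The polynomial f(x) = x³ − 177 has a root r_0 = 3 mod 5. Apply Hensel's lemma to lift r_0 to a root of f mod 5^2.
r_1 = 3 (mod 25)

Hensel: r_{i+1} = r_i − f(r_i)/f′(r_i) mod 5^{i+2}, where f′(x) = 3x². Iterate:
  r_0 = 3 (mod 5)
  r_1 = 3 (mod 25)
Final: r = 3 with f(r) ≡ 0 mod 5^2.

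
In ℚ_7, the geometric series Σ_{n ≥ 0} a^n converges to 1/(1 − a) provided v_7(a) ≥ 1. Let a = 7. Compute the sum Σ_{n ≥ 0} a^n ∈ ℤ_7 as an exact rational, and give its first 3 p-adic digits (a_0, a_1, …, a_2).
Σ a^n = 1/(1 − a) = -1/6;  first 3 digits = (1, 1, 1)

v_7(a) = 1 ≥ 1, so the series converges in ℤ_7 to 1/(1 − a) = 1/(1 − 7) = -1/6. Expand this rational in ℤ_7: compute digits iteratively via d_i = x_i mod 7, x_{i+1} = (x_i − d_i)/7. The first 3 digits are (1, 1, 1).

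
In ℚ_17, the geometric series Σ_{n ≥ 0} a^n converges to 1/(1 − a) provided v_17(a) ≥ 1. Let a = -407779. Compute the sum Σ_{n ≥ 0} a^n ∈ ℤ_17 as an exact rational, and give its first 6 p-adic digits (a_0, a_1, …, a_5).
Σ a^n = 1/(1 − a) = 1/407780;  first 6 digits = (1, 0, 0, 2, 12, 16)

v_17(a) = 3 ≥ 1, so the series converges in ℤ_17 to 1/(1 − a) = 1/(1 − (-407779)) = 1/407780. Expand this rational in ℤ_17: compute digits iteratively via d_i = x_i mod 17, x_{i+1} = (x_i − d_i)/17. The first 6 digits are (1, 0, 0, 2, 12, 16).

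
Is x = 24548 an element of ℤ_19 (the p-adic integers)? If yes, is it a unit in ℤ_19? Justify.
x ∈ ℤ_19 but not a unit; v_19(x) = 2 > 0

ℤ_19 = {x ∈ ℚ_19 : v_19(x) ≥ 0} and ℤ_19^× = {x ∈ ℤ_19 : v_19(x) = 0}. Here v_19(24548) = v_19(num) − v_19(den) = 2; compare against these criteria.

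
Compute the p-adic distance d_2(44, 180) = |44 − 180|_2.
d_2(44, 180) = 1/8

Step 1 — x − y = 44 − 180 = -136. Step 2 — v_2(-136) = 3 (factor: -136 = −(2^3 · 17); the sign does not affect v_p). Step 3 — |x − y|_2 = 2^{-3} = 1/8.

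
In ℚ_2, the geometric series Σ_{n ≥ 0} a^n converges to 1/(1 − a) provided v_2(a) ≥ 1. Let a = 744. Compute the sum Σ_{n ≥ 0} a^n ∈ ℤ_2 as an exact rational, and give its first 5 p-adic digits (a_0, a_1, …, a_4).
Σ a^n = 1/(1 − a) = -1/743;  first 5 digits = (1, 0, 0, 1, 0)

v_2(a) = 3 ≥ 1, so the series converges in ℤ_2 to 1/(1 − a) = 1/(1 − 744) = -1/743. Expand this rational in ℤ_2: compute digits iteratively via d_i = x_i mod 2, x_{i+1} = (x_i − d_i)/2. The first 5 digits are (1, 0, 0, 1, 0).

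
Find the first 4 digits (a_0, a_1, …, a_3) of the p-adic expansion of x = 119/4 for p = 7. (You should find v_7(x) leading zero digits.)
(a_0, …, a_3) = (0, 6, 5, 1)

v_7(119/4) = 1, so a_0 = ... = a_0 = 0. Factor out: x = 7^1 · u with u = 17/4 a unit in ℤ_7. Expand u iteratively via a_{v+i} = u_i mod 7, u_{i+1} = (u_i − a_{v+i})/7:
  u_0 = 17/4;  a_1 = 6;  u_1 = (u_0 − 6)/7 = -1/4
  u_1 = -1/4;  a_2 = 5;  u_2 = (u_1 − 5)/7 = -3/4
  u_2 = -3/4;  a_3 = 1;  u_3 = (u_2 − 1)/7 = -1/4
Digits: (0, 6, 5, 1).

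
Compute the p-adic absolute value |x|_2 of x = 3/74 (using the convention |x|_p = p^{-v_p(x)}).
|3/74|_2 = 2

Step 1 — compute v_2(x) by factoring powers of 2 out of the numerator and denominator: v_2(3/74) = -1. Step 2 — apply |x|_p = p^{-v_p(x)} = 2^{1} = 2.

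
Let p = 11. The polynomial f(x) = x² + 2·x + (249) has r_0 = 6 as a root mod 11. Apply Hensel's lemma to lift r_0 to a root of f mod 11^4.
r_3 = 6320 (mod 14641)

Hensel: r_{i+1} = r_i − f(r_i)·(f′(r_i))^{-1} mod 11^{i+2}, f′(x) = 2x + 2. Iterate:
  r_0 = 6 (mod 11)
  r_1 = 28 (mod 121)
  r_2 = 996 (mod 1331)
  r_3 = 6320 (mod 14641)
Final: r = 6320 satisfies f(r) ≡ 0 mod 11^4.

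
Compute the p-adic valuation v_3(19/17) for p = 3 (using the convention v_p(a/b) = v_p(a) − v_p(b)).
v_3(19/17) = 0

Factor powers of 3 from the numerator and denominator of the reduced fraction: 19 = 3^0 · 19 and 17 = 3^0 · 17. Apply v_p(a/b) = v_p(a) − v_p(b): v_3(19/17) = 0 − 0 = 0.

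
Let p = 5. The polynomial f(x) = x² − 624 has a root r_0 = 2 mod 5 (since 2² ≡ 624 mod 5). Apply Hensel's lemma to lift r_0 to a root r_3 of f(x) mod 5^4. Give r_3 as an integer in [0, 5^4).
r_3 = 182 (mod 625)

Hensel's recurrence: r_{i+1} = r_i − f(r_i)·(f′(r_i))^{-1} mod 5^{i+2}, with f′(x) = 2x. Iterate:
  r_0 = 2 (mod 5)
  r_1 = 7 (mod 25)
  r_2 = 57 (mod 125)
  r_3 = 182 (mod 625)
Final: r_3 = 182, and one checks f(r_3) ≡ 0 mod 5^4.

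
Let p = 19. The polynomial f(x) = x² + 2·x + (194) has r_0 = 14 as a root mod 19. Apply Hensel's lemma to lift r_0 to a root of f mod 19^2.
r_1 = 337 (mod 361)

Hensel: r_{i+1} = r_i − f(r_i)·(f′(r_i))^{-1} mod 19^{i+2}, f′(x) = 2x + 2. Iterate:
  r_0 = 14 (mod 19)
  r_1 = 337 (mod 361)
Final: r = 337 satisfies f(r) ≡ 0 mod 19^2.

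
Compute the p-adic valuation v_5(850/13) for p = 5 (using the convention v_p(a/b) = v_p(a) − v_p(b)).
v_5(850/13) = 2

Factor powers of 5 from the numerator and denominator of the reduced fraction: 850 = 5^2 · 34 and 13 = 5^0 · 13. Apply v_p(a/b) = v_p(a) − v_p(b): v_5(850/13) = 2 − 0 = 2.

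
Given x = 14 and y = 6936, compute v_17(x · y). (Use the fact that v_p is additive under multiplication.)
v_17(97104) = 2

v_p(x) = 0 (factor: 14 = 17^0 · 14); v_p(y) = 2 (factor: 6936 = 17^2 · 24). Additivity: v_p(xy) = v_p(x) + v_p(y) = 0 + 2 = 2. (Direct check: xy = 97104 = 17^2 · (336).)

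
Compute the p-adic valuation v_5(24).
v_5(24) = 0

v_5(n) is the largest exponent k such that 5^k divides n. Factor out: 24 = 5^0 · 24. (Sign doesn't affect v_p.) So v_5(24) = 0.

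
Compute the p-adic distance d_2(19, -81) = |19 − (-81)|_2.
d_2(19, -81) = 1/4

Step 1 — x − y = 19 − (-81) = 100. Step 2 — v_2(100) = 2 (factor: 100 = (2^2 · 25); the sign does not affect v_p). Step 3 — |x − y|_2 = 2^{-2} = 1/4.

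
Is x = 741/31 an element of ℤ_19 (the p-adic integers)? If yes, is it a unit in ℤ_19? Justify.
x ∈ ℤ_19 but not a unit; v_19(x) = 1 > 0

ℤ_19 = {x ∈ ℚ_19 : v_19(x) ≥ 0} and ℤ_19^× = {x ∈ ℤ_19 : v_19(x) = 0}. Here v_19(741/31) = v_19(num) − v_19(den) = 1; compare against these criteria.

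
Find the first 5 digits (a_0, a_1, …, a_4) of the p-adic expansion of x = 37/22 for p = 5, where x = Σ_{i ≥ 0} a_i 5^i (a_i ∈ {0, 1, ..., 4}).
(a_0, …, a_4) = (1, 4, 4, 2, 1)

v_5(37/22) = 0 (numerator and denominator both coprime to 5), so x ∈ ℤ_5^×. Compute digits iteratively via a_i = x_i mod 5, x_{i+1} = (x_i − a_i)/5, with x_0 = x:
  x_0 = 37/22;  a_0 = 1;  x_1 = (x_0 − 1)/5 = 3/22
  x_1 = 3/22;  a_1 = 4;  x_2 = (x_1 − 4)/5 = -17/22
  x_2 = -17/22;  a_2 = 4;  x_3 = (x_2 − 4)/5 = -21/22
  x_3 = -21/22;  a_3 = 2;  x_4 = (x_3 − 2)/5 = -13/22
  x_4 = -13/22;  a_4 = 1;  x_5 = (x_4 − 1)/5 = -7/22
Digits: (1, 4, 4, 2, 1).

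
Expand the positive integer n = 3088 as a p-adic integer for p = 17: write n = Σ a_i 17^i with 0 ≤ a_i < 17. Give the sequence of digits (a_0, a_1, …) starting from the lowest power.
(a_0, a_1, …) = (11, 11, 10)

Repeated division by 17 gives the digits low-to-high: 3088 = 11 + 11·17^1 + 10·17^2. Digit sequence: (11, 11, 10).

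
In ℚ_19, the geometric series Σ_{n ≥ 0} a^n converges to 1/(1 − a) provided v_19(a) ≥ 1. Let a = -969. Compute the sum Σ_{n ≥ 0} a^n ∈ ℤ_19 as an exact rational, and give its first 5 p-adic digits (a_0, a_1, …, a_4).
Σ a^n = 1/(1 − a) = 1/970;  first 5 digits = (1, 6, 14, 10, 2)

v_19(a) = 1 ≥ 1, so the series converges in ℤ_19 to 1/(1 − a) = 1/(1 − (-969)) = 1/970. Expand this rational in ℤ_19: compute digits iteratively via d_i = x_i mod 19, x_{i+1} = (x_i − d_i)/19. The first 5 digits are (1, 6, 14, 10, 2).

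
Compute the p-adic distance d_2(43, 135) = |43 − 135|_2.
d_2(43, 135) = 1/4

Step 1 — x − y = 43 − 135 = -92. Step 2 — v_2(-92) = 2 (factor: -92 = −(2^2 · 23); the sign does not affect v_p). Step 3 — |x − y|_2 = 2^{-2} = 1/4.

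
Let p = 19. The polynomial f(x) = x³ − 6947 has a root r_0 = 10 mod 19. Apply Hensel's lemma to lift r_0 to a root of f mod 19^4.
r_3 = 50778 (mod 130321)

Hensel: r_{i+1} = r_i − f(r_i)/f′(r_i) mod 19^{i+2}, where f′(x) = 3x². Iterate:
  r_0 = 10 (mod 19)
  r_1 = 238 (mod 361)
  r_2 = 2765 (mod 6859)
  r_3 = 50778 (mod 130321)
Final: r = 50778 with f(r) ≡ 0 mod 19^4.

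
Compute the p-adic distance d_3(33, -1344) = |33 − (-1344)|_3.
d_3(33, -1344) = 1/81

Step 1 — x − y = 33 − (-1344) = 1377. Step 2 — v_3(1377) = 4 (factor: 1377 = (3^4 · 17); the sign does not affect v_p). Step 3 — |x − y|_3 = 3^{-4} = 1/81.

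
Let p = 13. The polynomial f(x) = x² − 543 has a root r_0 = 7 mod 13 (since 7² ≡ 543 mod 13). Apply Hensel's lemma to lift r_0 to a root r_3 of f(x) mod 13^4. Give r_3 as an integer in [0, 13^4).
r_3 = 7092 (mod 28561)

Hensel's recurrence: r_{i+1} = r_i − f(r_i)·(f′(r_i))^{-1} mod 13^{i+2}, with f′(x) = 2x. Iterate:
  r_0 = 7 (mod 13)
  r_1 = 163 (mod 169)
  r_2 = 501 (mod 2197)
  r_3 = 7092 (mod 28561)
Final: r_3 = 7092, and one checks f(r_3) ≡ 0 mod 13^4.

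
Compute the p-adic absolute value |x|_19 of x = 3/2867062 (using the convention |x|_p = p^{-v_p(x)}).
|3/2867062|_19 = 130321

Step 1 — compute v_19(x) by factoring powers of 19 out of the numerator and denominator: v_19(3/2867062) = -4. Step 2 — apply |x|_p = p^{-v_p(x)} = 19^{4} = 130321.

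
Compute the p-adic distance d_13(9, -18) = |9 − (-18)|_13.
d_13(9, -18) = 1

Step 1 — x − y = 9 − (-18) = 27. Step 2 — v_13(27) = 0 (factor: 27 = (13^0 · 27); the sign does not affect v_p). Step 3 — |x − y|_13 = 13^{0} = 1.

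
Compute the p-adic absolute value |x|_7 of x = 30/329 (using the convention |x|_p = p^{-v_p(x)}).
|30/329|_7 = 7

Step 1 — compute v_7(x) by factoring powers of 7 out of the numerator and denominator: v_7(30/329) = -1. Step 2 — apply |x|_p = p^{-v_p(x)} = 7^{1} = 7.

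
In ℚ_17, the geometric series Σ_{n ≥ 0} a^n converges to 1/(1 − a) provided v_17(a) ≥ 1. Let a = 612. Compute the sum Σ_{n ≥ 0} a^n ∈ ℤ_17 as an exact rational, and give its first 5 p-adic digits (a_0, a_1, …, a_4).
Σ a^n = 1/(1 − a) = -1/611;  first 5 digits = (1, 2, 6, 16, 10)

v_17(a) = 1 ≥ 1, so the series converges in ℤ_17 to 1/(1 − a) = 1/(1 − 612) = -1/611. Expand this rational in ℤ_17: compute digits iteratively via d_i = x_i mod 17, x_{i+1} = (x_i − d_i)/17. The first 5 digits are (1, 2, 6, 16, 10).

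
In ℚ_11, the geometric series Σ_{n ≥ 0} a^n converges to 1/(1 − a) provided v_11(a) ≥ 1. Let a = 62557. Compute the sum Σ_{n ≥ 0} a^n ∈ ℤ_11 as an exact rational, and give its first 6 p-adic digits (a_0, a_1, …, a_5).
Σ a^n = 1/(1 − a) = -1/62556;  first 6 digits = (1, 0, 0, 3, 4, 0)

v_11(a) = 3 ≥ 1, so the series converges in ℤ_11 to 1/(1 − a) = 1/(1 − 62557) = -1/62556. Expand this rational in ℤ_11: compute digits iteratively via d_i = x_i mod 11, x_{i+1} = (x_i − d_i)/11. The first 6 digits are (1, 0, 0, 3, 4, 0).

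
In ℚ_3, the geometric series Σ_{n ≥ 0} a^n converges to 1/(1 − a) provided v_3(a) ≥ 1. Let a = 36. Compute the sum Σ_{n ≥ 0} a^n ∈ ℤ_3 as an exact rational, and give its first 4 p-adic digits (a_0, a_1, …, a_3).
Σ a^n = 1/(1 − a) = -1/35;  first 4 digits = (1, 0, 1, 1)

v_3(a) = 2 ≥ 1, so the series converges in ℤ_3 to 1/(1 − a) = 1/(1 − 36) = -1/35. Expand this rational in ℤ_3: compute digits iteratively via d_i = x_i mod 3, x_{i+1} = (x_i − d_i)/3. The first 4 digits are (1, 0, 1, 1).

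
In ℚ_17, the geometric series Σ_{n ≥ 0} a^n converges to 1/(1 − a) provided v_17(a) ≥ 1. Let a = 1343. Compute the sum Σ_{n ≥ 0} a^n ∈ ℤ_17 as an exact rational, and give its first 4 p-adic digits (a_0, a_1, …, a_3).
Σ a^n = 1/(1 − a) = -1/1342;  first 4 digits = (1, 11, 6, 15)

v_17(a) = 1 ≥ 1, so the series converges in ℤ_17 to 1/(1 − a) = 1/(1 − 1343) = -1/1342. Expand this rational in ℤ_17: compute digits iteratively via d_i = x_i mod 17, x_{i+1} = (x_i − d_i)/17. The first 4 digits are (1, 11, 6, 15).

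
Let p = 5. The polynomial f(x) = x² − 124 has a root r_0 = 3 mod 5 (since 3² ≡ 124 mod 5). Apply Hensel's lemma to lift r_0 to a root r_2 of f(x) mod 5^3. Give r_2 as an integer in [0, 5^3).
r_2 = 68 (mod 125)

Hensel's recurrence: r_{i+1} = r_i − f(r_i)·(f′(r_i))^{-1} mod 5^{i+2}, with f′(x) = 2x. Iterate:
  r_0 = 3 (mod 5)
  r_1 = 18 (mod 25)
  r_2 = 68 (mod 125)
Final: r_2 = 68, and one checks f(r_2) ≡ 0 mod 5^3.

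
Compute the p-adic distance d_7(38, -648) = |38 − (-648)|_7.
d_7(38, -648) = 1/343

Step 1 — x − y = 38 − (-648) = 686. Step 2 — v_7(686) = 3 (factor: 686 = (7^3 · 2); the sign does not affect v_p). Step 3 — |x − y|_7 = 7^{-3} = 1/343.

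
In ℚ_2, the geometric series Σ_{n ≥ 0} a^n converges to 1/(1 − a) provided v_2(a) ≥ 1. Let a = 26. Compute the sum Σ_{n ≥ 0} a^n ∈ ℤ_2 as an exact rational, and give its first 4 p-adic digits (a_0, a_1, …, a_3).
Σ a^n = 1/(1 − a) = -1/25;  first 4 digits = (1, 1, 1, 0)

v_2(a) = 1 ≥ 1, so the series converges in ℤ_2 to 1/(1 − a) = 1/(1 − 26) = -1/25. Expand this rational in ℤ_2: compute digits iteratively via d_i = x_i mod 2, x_{i+1} = (x_i − d_i)/2. The first 4 digits are (1, 1, 1, 0).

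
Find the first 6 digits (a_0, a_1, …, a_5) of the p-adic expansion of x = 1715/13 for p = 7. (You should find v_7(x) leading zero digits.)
(a_0, …, a_5) = (0, 0, 0, 2, 3, 6)

v_7(1715/13) = 3, so a_0 = ... = a_2 = 0. Factor out: x = 7^3 · u with u = 5/13 a unit in ℤ_7. Expand u iteratively via a_{v+i} = u_i mod 7, u_{i+1} = (u_i − a_{v+i})/7:
  u_0 = 5/13;  a_3 = 2;  u_1 = (u_0 − 2)/7 = -3/13
  u_1 = -3/13;  a_4 = 3;  u_2 = (u_1 − 3)/7 = -6/13
  u_2 = -6/13;  a_5 = 6;  u_3 = (u_2 − 6)/7 = -12/13
Digits: (0, 0, 0, 2, 3, 6).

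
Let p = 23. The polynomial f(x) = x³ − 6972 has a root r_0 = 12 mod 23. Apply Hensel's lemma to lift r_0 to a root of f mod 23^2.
r_1 = 127 (mod 529)

Hensel: r_{i+1} = r_i − f(r_i)/f′(r_i) mod 23^{i+2}, where f′(x) = 3x². Iterate:
  r_0 = 12 (mod 23)
  r_1 = 127 (mod 529)
Final: r = 127 with f(r) ≡ 0 mod 23^2.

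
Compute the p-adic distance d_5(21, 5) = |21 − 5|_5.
d_5(21, 5) = 1

Step 1 — x − y = 21 − 5 = 16. Step 2 — v_5(16) = 0 (factor: 16 = (5^0 · 16); the sign does not affect v_p). Step 3 — |x − y|_5 = 5^{0} = 1.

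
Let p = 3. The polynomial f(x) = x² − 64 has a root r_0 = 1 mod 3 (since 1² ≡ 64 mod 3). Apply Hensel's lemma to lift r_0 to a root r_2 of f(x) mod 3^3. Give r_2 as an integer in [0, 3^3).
r_2 = 19 (mod 27)

Hensel's recurrence: r_{i+1} = r_i − f(r_i)·(f′(r_i))^{-1} mod 3^{i+2}, with f′(x) = 2x. Iterate:
  r_0 = 1 (mod 3)
  r_1 = 1 (mod 9)
  r_2 = 19 (mod 27)
Final: r_2 = 19, and one checks f(r_2) ≡ 0 mod 3^3.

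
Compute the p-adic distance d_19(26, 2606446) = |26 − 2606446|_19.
d_19(26, 2606446) = 1/130321

Step 1 — x − y = 26 − 2606446 = -2606420. Step 2 — v_19(-2606420) = 4 (factor: -2606420 = −(19^4 · 20); the sign does not affect v_p). Step 3 — |x − y|_19 = 19^{-4} = 1/130321.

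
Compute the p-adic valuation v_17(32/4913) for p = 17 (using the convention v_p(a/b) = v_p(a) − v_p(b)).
v_17(32/4913) = -3

Factor powers of 17 from the numerator and denominator of the reduced fraction: 32 = 17^0 · 32 and 4913 = 17^3 · 1. Apply v_p(a/b) = v_p(a) − v_p(b): v_17(32/4913) = 0 − 3 = -3.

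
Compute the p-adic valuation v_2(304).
v_2(304) = 4

v_2(n) is the largest exponent k such that 2^k divides n. Factor out: 304 = 2^4 · 19. (Sign doesn't affect v_p.) So v_2(304) = 4.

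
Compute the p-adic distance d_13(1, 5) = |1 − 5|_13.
d_13(1, 5) = 1

Step 1 — x − y = 1 − 5 = -4. Step 2 — v_13(-4) = 0 (factor: -4 = −(13^0 · 4); the sign does not affect v_p). Step 3 — |x − y|_13 = 13^{0} = 1.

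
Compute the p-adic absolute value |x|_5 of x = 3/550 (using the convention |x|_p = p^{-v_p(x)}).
|3/550|_5 = 25

Step 1 — compute v_5(x) by factoring powers of 5 out of the numerator and denominator: v_5(3/550) = -2. Step 2 — apply |x|_p = p^{-v_p(x)} = 5^{2} = 25.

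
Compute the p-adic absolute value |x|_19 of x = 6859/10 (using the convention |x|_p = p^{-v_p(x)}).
|6859/10|_19 = 1/6859

Step 1 — compute v_19(x) by factoring powers of 19 out of the numerator and denominator: v_19(6859/10) = 3. Step 2 — apply |x|_p = p^{-v_p(x)} = 19^{-3} = 1/6859.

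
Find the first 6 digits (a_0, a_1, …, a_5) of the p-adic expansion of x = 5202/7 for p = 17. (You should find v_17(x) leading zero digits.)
(a_0, …, a_5) = (0, 0, 5, 12, 9, 14)

v_17(5202/7) = 2, so a_0 = ... = a_1 = 0. Factor out: x = 17^2 · u with u = 18/7 a unit in ℤ_17. Expand u iteratively via a_{v+i} = u_i mod 17, u_{i+1} = (u_i − a_{v+i})/17:
  u_0 = 18/7;  a_2 = 5;  u_1 = (u_0 − 5)/17 = -1/7
  u_1 = -1/7;  a_3 = 12;  u_2 = (u_1 − 12)/17 = -5/7
  u_2 = -5/7;  a_4 = 9;  u_3 = (u_2 − 9)/17 = -4/7
  u_3 = -4/7;  a_5 = 14;  u_4 = (u_3 − 14)/17 = -6/7
Digits: (0, 0, 5, 12, 9, 14).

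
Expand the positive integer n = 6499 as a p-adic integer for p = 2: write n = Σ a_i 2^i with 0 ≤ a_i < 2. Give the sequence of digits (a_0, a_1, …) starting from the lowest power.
(a_0, a_1, …) = (1, 1, 0, 0, 0, 1, 1, 0, 1, 0, 0, 1, 1)

Repeated division by 2 gives the digits low-to-high: 6499 = 1 + 1·2^1 + 1·2^5 + 1·2^6 + 1·2^8 + 1·2^11 + 1·2^12. Digit sequence: (1, 1, 0, 0, 0, 1, 1, 0, 1, 0, 0, 1, 1).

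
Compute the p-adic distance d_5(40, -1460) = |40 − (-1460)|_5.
d_5(40, -1460) = 1/125

Step 1 — x − y = 40 − (-1460) = 1500. Step 2 — v_5(1500) = 3 (factor: 1500 = (5^3 · 12); the sign does not affect v_p). Step 3 — |x − y|_5 = 5^{-3} = 1/125.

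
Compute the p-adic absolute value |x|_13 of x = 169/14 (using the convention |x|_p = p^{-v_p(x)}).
|169/14|_13 = 1/169

Step 1 — compute v_13(x) by factoring powers of 13 out of the numerator and denominator: v_13(169/14) = 2. Step 2 — apply |x|_p = p^{-v_p(x)} = 13^{-2} = 1/169.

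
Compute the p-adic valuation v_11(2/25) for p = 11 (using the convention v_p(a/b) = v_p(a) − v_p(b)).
v_11(2/25) = 0

Factor powers of 11 from the numerator and denominator of the reduced fraction: 2 = 11^0 · 2 and 25 = 11^0 · 25. Apply v_p(a/b) = v_p(a) − v_p(b): v_11(2/25) = 0 − 0 = 0.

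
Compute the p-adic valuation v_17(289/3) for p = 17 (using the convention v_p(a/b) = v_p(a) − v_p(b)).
v_17(289/3) = 2

Factor powers of 17 from the numerator and denominator of the reduced fraction: 289 = 17^2 · 1 and 3 = 17^0 · 3. Apply v_p(a/b) = v_p(a) − v_p(b): v_17(289/3) = 2 − 0 = 2.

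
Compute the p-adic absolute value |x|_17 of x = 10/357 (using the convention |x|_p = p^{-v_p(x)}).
|10/357|_17 = 17

Step 1 — compute v_17(x) by factoring powers of 17 out of the numerator and denominator: v_17(10/357) = -1. Step 2 — apply |x|_p = p^{-v_p(x)} = 17^{1} = 17.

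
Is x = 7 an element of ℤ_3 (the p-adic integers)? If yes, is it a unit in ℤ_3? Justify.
x ∈ ℤ_3^× (unit); v_3(x) = 0

ℤ_3 = {x ∈ ℚ_3 : v_3(x) ≥ 0} and ℤ_3^× = {x ∈ ℤ_3 : v_3(x) = 0}. Here v_3(7) = v_3(num) − v_3(den) = 0; compare against these criteria.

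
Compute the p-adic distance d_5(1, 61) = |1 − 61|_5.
d_5(1, 61) = 1/5

Step 1 — x − y = 1 − 61 = -60. Step 2 — v_5(-60) = 1 (factor: -60 = −(5^1 · 12); the sign does not affect v_p). Step 3 — |x − y|_5 = 5^{-1} = 1/5.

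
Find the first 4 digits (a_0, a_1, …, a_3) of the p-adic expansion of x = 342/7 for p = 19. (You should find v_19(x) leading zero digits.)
(a_0, …, a_3) = (0, 8, 16, 10)

v_19(342/7) = 1, so a_0 = ... = a_0 = 0. Factor out: x = 19^1 · u with u = 18/7 a unit in ℤ_19. Expand u iteratively via a_{v+i} = u_i mod 19, u_{i+1} = (u_i − a_{v+i})/19:
  u_0 = 18/7;  a_1 = 8;  u_1 = (u_0 − 8)/19 = -2/7
  u_1 = -2/7;  a_2 = 16;  u_2 = (u_1 − 16)/19 = -6/7
  u_2 = -6/7;  a_3 = 10;  u_3 = (u_2 − 10)/19 = -4/7
Digits: (0, 8, 16, 10).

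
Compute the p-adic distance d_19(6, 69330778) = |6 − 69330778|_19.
d_19(6, 69330778) = 1/2476099

Step 1 — x − y = 6 − 69330778 = -69330772. Step 2 — v_19(-69330772) = 5 (factor: -69330772 = −(19^5 · 28); the sign does not affect v_p). Step 3 — |x − y|_19 = 19^{-5} = 1/2476099.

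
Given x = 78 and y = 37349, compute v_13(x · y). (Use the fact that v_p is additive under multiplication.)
v_13(2913222) = 4

v_p(x) = 1 (factor: 78 = 13^1 · 6); v_p(y) = 3 (factor: 37349 = 13^3 · 17). Additivity: v_p(xy) = v_p(x) + v_p(y) = 1 + 3 = 4. (Direct check: xy = 2913222 = 13^4 · (102).)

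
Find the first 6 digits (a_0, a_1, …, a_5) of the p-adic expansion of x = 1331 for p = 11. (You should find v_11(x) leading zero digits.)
(a_0, …, a_5) = (0, 0, 0, 1, 0, 0)

v_11(1331) = 3, so a_0 = ... = a_2 = 0. Factor out: x = 11^3 · u with u = 1 a unit in ℤ_11. Expand u iteratively via a_{v+i} = u_i mod 11, u_{i+1} = (u_i − a_{v+i})/11:
  u_0 = 1;  a_3 = 1;  u_1 = (u_0 − 1)/11 = 0
  u_1 = 0;  a_4 = 0;  u_2 = (u_1 − 0)/11 = 0
  u_2 = 0;  a_5 = 0;  u_3 = (u_2 − 0)/11 = 0
Digits: (0, 0, 0, 1, 0, 0).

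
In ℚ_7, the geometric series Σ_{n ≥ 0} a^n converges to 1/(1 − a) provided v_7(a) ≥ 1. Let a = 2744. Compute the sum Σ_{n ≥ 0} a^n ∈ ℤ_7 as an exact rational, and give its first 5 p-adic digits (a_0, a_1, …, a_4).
Σ a^n = 1/(1 − a) = -1/2743;  first 5 digits = (1, 0, 0, 1, 1)

v_7(a) = 3 ≥ 1, so the series converges in ℤ_7 to 1/(1 − a) = 1/(1 − 2744) = -1/2743. Expand this rational in ℤ_7: compute digits iteratively via d_i = x_i mod 7, x_{i+1} = (x_i − d_i)/7. The first 5 digits are (1, 0, 0, 1, 1).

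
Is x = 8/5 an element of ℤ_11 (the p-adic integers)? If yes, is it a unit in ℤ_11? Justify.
x ∈ ℤ_11^× (unit); v_11(x) = 0

ℤ_11 = {x ∈ ℚ_11 : v_11(x) ≥ 0} and ℤ_11^× = {x ∈ ℤ_11 : v_11(x) = 0}. Here v_11(8/5) = v_11(num) − v_11(den) = 0; compare against these criteria.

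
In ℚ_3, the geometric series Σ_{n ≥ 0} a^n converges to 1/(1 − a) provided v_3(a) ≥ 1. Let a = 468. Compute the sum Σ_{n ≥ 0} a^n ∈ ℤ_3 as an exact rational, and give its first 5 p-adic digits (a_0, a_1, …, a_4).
Σ a^n = 1/(1 − a) = -1/467;  first 5 digits = (1, 0, 1, 2, 0)

v_3(a) = 2 ≥ 1, so the series converges in ℤ_3 to 1/(1 − a) = 1/(1 − 468) = -1/467. Expand this rational in ℤ_3: compute digits iteratively via d_i = x_i mod 3, x_{i+1} = (x_i − d_i)/3. The first 5 digits are (1, 0, 1, 2, 0).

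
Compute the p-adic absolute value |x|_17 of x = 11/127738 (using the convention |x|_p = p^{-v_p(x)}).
|11/127738|_17 = 4913

Step 1 — compute v_17(x) by factoring powers of 17 out of the numerator and denominator: v_17(11/127738) = -3. Step 2 — apply |x|_p = p^{-v_p(x)} = 17^{3} = 4913.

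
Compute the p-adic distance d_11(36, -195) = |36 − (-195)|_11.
d_11(36, -195) = 1/11

Step 1 — x − y = 36 − (-195) = 231. Step 2 — v_11(231) = 1 (factor: 231 = (11^1 · 21); the sign does not affect v_p). Step 3 — |x − y|_11 = 11^{-1} = 1/11.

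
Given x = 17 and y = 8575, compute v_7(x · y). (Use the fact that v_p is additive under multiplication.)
v_7(145775) = 3

v_p(x) = 0 (factor: 17 = 7^0 · 17); v_p(y) = 3 (factor: 8575 = 7^3 · 25). Additivity: v_p(xy) = v_p(x) + v_p(y) = 0 + 3 = 3. (Direct check: xy = 145775 = 7^3 · (425).)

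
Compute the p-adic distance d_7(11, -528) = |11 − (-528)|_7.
d_7(11, -528) = 1/49

Step 1 — x − y = 11 − (-528) = 539. Step 2 — v_7(539) = 2 (factor: 539 = (7^2 · 11); the sign does not affect v_p). Step 3 — |x − y|_7 = 7^{-2} = 1/49.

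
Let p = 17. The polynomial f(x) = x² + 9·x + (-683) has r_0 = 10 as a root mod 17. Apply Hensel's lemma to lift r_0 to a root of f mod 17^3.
r_2 = 2050 (mod 4913)

Hensel: r_{i+1} = r_i − f(r_i)·(f′(r_i))^{-1} mod 17^{i+2}, f′(x) = 2x + 9. Iterate:
  r_0 = 10 (mod 17)
  r_1 = 27 (mod 289)
  r_2 = 2050 (mod 4913)
Final: r = 2050 satisfies f(r) ≡ 0 mod 17^3.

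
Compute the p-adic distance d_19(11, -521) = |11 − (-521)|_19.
d_19(11, -521) = 1/19

Step 1 — x − y = 11 − (-521) = 532. Step 2 — v_19(532) = 1 (factor: 532 = (19^1 · 28); the sign does not affect v_p). Step 3 — |x − y|_19 = 19^{-1} = 1/19.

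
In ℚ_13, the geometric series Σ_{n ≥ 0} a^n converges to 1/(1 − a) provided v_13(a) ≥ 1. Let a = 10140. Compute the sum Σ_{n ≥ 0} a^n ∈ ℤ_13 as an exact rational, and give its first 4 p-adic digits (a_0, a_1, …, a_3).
Σ a^n = 1/(1 − a) = -1/10139;  first 4 digits = (1, 0, 8, 4)

v_13(a) = 2 ≥ 1, so the series converges in ℤ_13 to 1/(1 − a) = 1/(1 − 10140) = -1/10139. Expand this rational in ℤ_13: compute digits iteratively via d_i = x_i mod 13, x_{i+1} = (x_i − d_i)/13. The first 4 digits are (1, 0, 8, 4).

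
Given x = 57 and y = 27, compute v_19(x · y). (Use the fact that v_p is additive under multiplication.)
v_19(1539) = 1

v_p(x) = 1 (factor: 57 = 19^1 · 3); v_p(y) = 0 (factor: 27 = 19^0 · 27). Additivity: v_p(xy) = v_p(x) + v_p(y) = 1 + 0 = 1. (Direct check: xy = 1539 = 19^1 · (81).)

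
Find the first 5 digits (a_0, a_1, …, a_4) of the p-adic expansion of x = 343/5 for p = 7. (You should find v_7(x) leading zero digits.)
(a_0, …, a_4) = (0, 0, 0, 3, 1)

v_7(343/5) = 3, so a_0 = ... = a_2 = 0. Factor out: x = 7^3 · u with u = 1/5 a unit in ℤ_7. Expand u iteratively via a_{v+i} = u_i mod 7, u_{i+1} = (u_i − a_{v+i})/7:
  u_0 = 1/5;  a_3 = 3;  u_1 = (u_0 − 3)/7 = -2/5
  u_1 = -2/5;  a_4 = 1;  u_2 = (u_1 − 1)/7 = -1/5
Digits: (0, 0, 0, 3, 1).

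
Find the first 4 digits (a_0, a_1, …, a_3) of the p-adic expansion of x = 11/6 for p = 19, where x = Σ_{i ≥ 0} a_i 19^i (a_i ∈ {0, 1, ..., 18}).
(a_0, …, a_3) = (5, 3, 3, 3)

v_19(11/6) = 0 (numerator and denominator both coprime to 19), so x ∈ ℤ_19^×. Compute digits iteratively via a_i = x_i mod 19, x_{i+1} = (x_i − a_i)/19, with x_0 = x:
  x_0 = 11/6;  a_0 = 5;  x_1 = (x_0 − 5)/19 = -1/6
  x_1 = -1/6;  a_1 = 3;  x_2 = (x_1 − 3)/19 = -1/6
  x_2 = -1/6;  a_2 = 3;  x_3 = (x_2 − 3)/19 = -1/6
  x_3 = -1/6;  a_3 = 3;  x_4 = (x_3 − 3)/19 = -1/6
Digits: (5, 3, 3, 3).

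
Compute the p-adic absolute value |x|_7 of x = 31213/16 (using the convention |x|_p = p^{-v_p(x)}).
|31213/16|_7 = 1/2401

Step 1 — compute v_7(x) by factoring powers of 7 out of the numerator and denominator: v_7(31213/16) = 4. Step 2 — apply |x|_p = p^{-v_p(x)} = 7^{-4} = 1/2401.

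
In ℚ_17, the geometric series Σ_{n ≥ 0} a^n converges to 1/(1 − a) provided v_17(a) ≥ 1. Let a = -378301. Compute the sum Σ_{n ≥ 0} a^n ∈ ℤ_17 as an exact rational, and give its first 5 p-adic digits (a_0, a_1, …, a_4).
Σ a^n = 1/(1 − a) = 1/378302;  first 5 digits = (1, 0, 0, 8, 12)

v_17(a) = 3 ≥ 1, so the series converges in ℤ_17 to 1/(1 − a) = 1/(1 − (-378301)) = 1/378302. Expand this rational in ℤ_17: compute digits iteratively via d_i = x_i mod 17, x_{i+1} = (x_i − d_i)/17. The first 5 digits are (1, 0, 0, 8, 12).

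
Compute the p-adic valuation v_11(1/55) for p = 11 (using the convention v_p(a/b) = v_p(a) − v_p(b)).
v_11(1/55) = -1

Factor powers of 11 from the numerator and denominator of the reduced fraction: 1 = 11^0 · 1 and 55 = 11^1 · 5. Apply v_p(a/b) = v_p(a) − v_p(b): v_11(1/55) = 0 − 1 = -1.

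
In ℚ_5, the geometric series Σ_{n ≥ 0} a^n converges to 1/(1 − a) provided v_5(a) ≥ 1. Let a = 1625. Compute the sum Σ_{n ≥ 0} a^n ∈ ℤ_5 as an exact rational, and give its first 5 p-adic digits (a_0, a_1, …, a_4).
Σ a^n = 1/(1 − a) = -1/1624;  first 5 digits = (1, 0, 0, 3, 2)

v_5(a) = 3 ≥ 1, so the series converges in ℤ_5 to 1/(1 − a) = 1/(1 − 1625) = -1/1624. Expand this rational in ℤ_5: compute digits iteratively via d_i = x_i mod 5, x_{i+1} = (x_i − d_i)/5. The first 5 digits are (1, 0, 0, 3, 2).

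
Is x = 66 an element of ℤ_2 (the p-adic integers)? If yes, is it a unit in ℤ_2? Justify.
x ∈ ℤ_2 but not a unit; v_2(x) = 1 > 0

ℤ_2 = {x ∈ ℚ_2 : v_2(x) ≥ 0} and ℤ_2^× = {x ∈ ℤ_2 : v_2(x) = 0}. Here v_2(66) = v_2(num) − v_2(den) = 1; compare against these criteria.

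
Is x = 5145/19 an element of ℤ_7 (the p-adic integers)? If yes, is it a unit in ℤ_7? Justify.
x ∈ ℤ_7 but not a unit; v_7(x) = 3 > 0

ℤ_7 = {x ∈ ℚ_7 : v_7(x) ≥ 0} and ℤ_7^× = {x ∈ ℤ_7 : v_7(x) = 0}. Here v_7(5145/19) = v_7(num) − v_7(den) = 3; compare against these criteria.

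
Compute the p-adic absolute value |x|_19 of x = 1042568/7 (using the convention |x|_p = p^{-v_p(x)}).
|1042568/7|_19 = 1/130321

Step 1 — compute v_19(x) by factoring powers of 19 out of the numerator and denominator: v_19(1042568/7) = 4. Step 2 — apply |x|_p = p^{-v_p(x)} = 19^{-4} = 1/130321.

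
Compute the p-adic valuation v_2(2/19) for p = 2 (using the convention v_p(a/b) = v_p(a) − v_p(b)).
v_2(2/19) = 1

Factor powers of 2 from the numerator and denominator of the reduced fraction: 2 = 2^1 · 1 and 19 = 2^0 · 19. Apply v_p(a/b) = v_p(a) − v_p(b): v_2(2/19) = 1 − 0 = 1.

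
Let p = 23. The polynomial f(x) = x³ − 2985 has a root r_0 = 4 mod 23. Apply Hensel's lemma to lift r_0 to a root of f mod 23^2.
r_1 = 142 (mod 529)

Hensel: r_{i+1} = r_i − f(r_i)/f′(r_i) mod 23^{i+2}, where f′(x) = 3x². Iterate:
  r_0 = 4 (mod 23)
  r_1 = 142 (mod 529)
Final: r = 142 with f(r) ≡ 0 mod 23^2.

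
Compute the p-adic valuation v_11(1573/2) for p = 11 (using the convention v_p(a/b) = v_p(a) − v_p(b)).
v_11(1573/2) = 2

Factor powers of 11 from the numerator and denominator of the reduced fraction: 1573 = 11^2 · 13 and 2 = 11^0 · 2. Apply v_p(a/b) = v_p(a) − v_p(b): v_11(1573/2) = 2 − 0 = 2.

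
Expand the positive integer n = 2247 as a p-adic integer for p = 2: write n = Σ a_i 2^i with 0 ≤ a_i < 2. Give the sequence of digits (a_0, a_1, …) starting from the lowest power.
(a_0, a_1, …) = (1, 1, 1, 0, 0, 0, 1, 1, 0, 0, 0, 1)

Repeated division by 2 gives the digits low-to-high: 2247 = 1 + 1·2^1 + 1·2^2 + 1·2^6 + 1·2^7 + 1·2^11. Digit sequence: (1, 1, 1, 0, 0, 0, 1, 1, 0, 0, 0, 1).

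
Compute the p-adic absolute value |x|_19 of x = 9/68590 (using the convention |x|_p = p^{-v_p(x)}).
|9/68590|_19 = 6859

Step 1 — compute v_19(x) by factoring powers of 19 out of the numerator and denominator: v_19(9/68590) = -3. Step 2 — apply |x|_p = p^{-v_p(x)} = 19^{3} = 6859.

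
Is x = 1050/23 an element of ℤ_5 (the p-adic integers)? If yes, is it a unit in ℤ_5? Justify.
x ∈ ℤ_5 but not a unit; v_5(x) = 2 > 0

ℤ_5 = {x ∈ ℚ_5 : v_5(x) ≥ 0} and ℤ_5^× = {x ∈ ℤ_5 : v_5(x) = 0}. Here v_5(1050/23) = v_5(num) − v_5(den) = 2; compare against these criteria.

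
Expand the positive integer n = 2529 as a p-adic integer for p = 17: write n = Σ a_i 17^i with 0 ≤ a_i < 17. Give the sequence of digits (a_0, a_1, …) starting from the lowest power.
(a_0, a_1, …) = (13, 12, 8)

Repeated division by 17 gives the digits low-to-high: 2529 = 13 + 12·17^1 + 8·17^2. Digit sequence: (13, 12, 8).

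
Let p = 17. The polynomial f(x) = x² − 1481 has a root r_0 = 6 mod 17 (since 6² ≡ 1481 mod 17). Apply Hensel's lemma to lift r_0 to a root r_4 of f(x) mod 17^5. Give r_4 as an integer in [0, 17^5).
r_4 = 466452 (mod 1419857)

Hensel's recurrence: r_{i+1} = r_i − f(r_i)·(f′(r_i))^{-1} mod 17^{i+2}, with f′(x) = 2x. Iterate:
  r_0 = 6 (mod 17)
  r_1 = 6 (mod 289)
  r_2 = 4630 (mod 4913)
  r_3 = 48847 (mod 83521)
  r_4 = 466452 (mod 1419857)
Final: r_4 = 466452, and one checks f(r_4) ≡ 0 mod 17^5.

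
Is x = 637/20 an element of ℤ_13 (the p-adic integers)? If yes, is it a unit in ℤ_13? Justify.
x ∈ ℤ_13 but not a unit; v_13(x) = 1 > 0

ℤ_13 = {x ∈ ℚ_13 : v_13(x) ≥ 0} and ℤ_13^× = {x ∈ ℤ_13 : v_13(x) = 0}. Here v_13(637/20) = v_13(num) − v_13(den) = 1; compare against these criteria.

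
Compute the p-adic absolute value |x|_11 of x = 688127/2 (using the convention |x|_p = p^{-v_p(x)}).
|688127/2|_11 = 1/14641

Step 1 — compute v_11(x) by factoring powers of 11 out of the numerator and denominator: v_11(688127/2) = 4. Step 2 — apply |x|_p = p^{-v_p(x)} = 11^{-4} = 1/14641.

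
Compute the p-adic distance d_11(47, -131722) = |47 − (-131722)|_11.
d_11(47, -131722) = 1/14641

Step 1 — x − y = 47 − (-131722) = 131769. Step 2 — v_11(131769) = 4 (factor: 131769 = (11^4 · 9); the sign does not affect v_p). Step 3 — |x − y|_11 = 11^{-4} = 1/14641.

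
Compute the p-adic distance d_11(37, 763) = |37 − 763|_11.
d_11(37, 763) = 1/121

Step 1 — x − y = 37 − 763 = -726. Step 2 — v_11(-726) = 2 (factor: -726 = −(11^2 · 6); the sign does not affect v_p). Step 3 — |x − y|_11 = 11^{-2} = 1/121.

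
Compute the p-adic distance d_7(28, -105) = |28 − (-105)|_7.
d_7(28, -105) = 1/7

Step 1 — x − y = 28 − (-105) = 133. Step 2 — v_7(133) = 1 (factor: 133 = (7^1 · 19); the sign does not affect v_p). Step 3 — |x − y|_7 = 7^{-1} = 1/7.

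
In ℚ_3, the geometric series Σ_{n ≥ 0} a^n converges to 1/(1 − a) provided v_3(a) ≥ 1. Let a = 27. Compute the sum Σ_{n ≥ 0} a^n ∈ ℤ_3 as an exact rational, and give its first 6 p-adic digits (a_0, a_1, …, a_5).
Σ a^n = 1/(1 − a) = -1/26;  first 6 digits = (1, 0, 0, 1, 0, 0)

v_3(a) = 3 ≥ 1, so the series converges in ℤ_3 to 1/(1 − a) = 1/(1 − 27) = -1/26. Expand this rational in ℤ_3: compute digits iteratively via d_i = x_i mod 3, x_{i+1} = (x_i − d_i)/3. The first 6 digits are (1, 0, 0, 1, 0, 0).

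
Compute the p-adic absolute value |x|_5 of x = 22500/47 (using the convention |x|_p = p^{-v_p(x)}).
|22500/47|_5 = 1/625

Step 1 — compute v_5(x) by factoring powers of 5 out of the numerator and denominator: v_5(22500/47) = 4. Step 2 — apply |x|_p = p^{-v_p(x)} = 5^{-4} = 1/625.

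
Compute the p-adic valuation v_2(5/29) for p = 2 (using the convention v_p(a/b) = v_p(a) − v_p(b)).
v_2(5/29) = 0

Factor powers of 2 from the numerator and denominator of the reduced fraction: 5 = 2^0 · 5 and 29 = 2^0 · 29. Apply v_p(a/b) = v_p(a) − v_p(b): v_2(5/29) = 0 − 0 = 0.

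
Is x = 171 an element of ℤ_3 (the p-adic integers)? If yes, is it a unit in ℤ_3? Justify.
x ∈ ℤ_3 but not a unit; v_3(x) = 2 > 0

ℤ_3 = {x ∈ ℚ_3 : v_3(x) ≥ 0} and ℤ_3^× = {x ∈ ℤ_3 : v_3(x) = 0}. Here v_3(171) = v_3(num) − v_3(den) = 2; compare against these criteria.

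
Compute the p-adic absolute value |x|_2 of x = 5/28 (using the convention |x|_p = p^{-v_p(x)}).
|5/28|_2 = 4

Step 1 — compute v_2(x) by factoring powers of 2 out of the numerator and denominator: v_2(5/28) = -2. Step 2 — apply |x|_p = p^{-v_p(x)} = 2^{2} = 4.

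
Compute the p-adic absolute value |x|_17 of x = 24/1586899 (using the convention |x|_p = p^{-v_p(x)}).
|24/1586899|_17 = 83521

Step 1 — compute v_17(x) by factoring powers of 17 out of the numerator and denominator: v_17(24/1586899) = -4. Step 2 — apply |x|_p = p^{-v_p(x)} = 17^{4} = 83521.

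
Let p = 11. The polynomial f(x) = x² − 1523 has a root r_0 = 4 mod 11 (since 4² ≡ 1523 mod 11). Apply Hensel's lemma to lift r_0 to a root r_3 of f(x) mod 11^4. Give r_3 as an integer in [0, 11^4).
r_3 = 5955 (mod 14641)

Hensel's recurrence: r_{i+1} = r_i − f(r_i)·(f′(r_i))^{-1} mod 11^{i+2}, with f′(x) = 2x. Iterate:
  r_0 = 4 (mod 11)
  r_1 = 26 (mod 121)
  r_2 = 631 (mod 1331)
  r_3 = 5955 (mod 14641)
Final: r_3 = 5955, and one checks f(r_3) ≡ 0 mod 11^4.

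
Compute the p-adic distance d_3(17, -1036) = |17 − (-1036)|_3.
d_3(17, -1036) = 1/81

Step 1 — x − y = 17 − (-1036) = 1053. Step 2 — v_3(1053) = 4 (factor: 1053 = (3^4 · 13); the sign does not affect v_p). Step 3 — |x − y|_3 = 3^{-4} = 1/81.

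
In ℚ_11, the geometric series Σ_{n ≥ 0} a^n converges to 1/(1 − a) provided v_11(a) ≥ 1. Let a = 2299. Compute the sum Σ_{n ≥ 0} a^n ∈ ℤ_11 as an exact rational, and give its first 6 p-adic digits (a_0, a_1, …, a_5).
Σ a^n = 1/(1 − a) = -1/2298;  first 6 digits = (1, 0, 8, 1, 9, 10)

v_11(a) = 2 ≥ 1, so the series converges in ℤ_11 to 1/(1 − a) = 1/(1 − 2299) = -1/2298. Expand this rational in ℤ_11: compute digits iteratively via d_i = x_i mod 11, x_{i+1} = (x_i − d_i)/11. The first 6 digits are (1, 0, 8, 1, 9, 10).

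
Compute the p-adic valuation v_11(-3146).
v_11(-3146) = 2

v_11(n) is the largest exponent k such that 11^k divides n. Factor out: -3146 = -11^2 · 26. (Sign doesn't affect v_p.) So v_11(-3146) = 2.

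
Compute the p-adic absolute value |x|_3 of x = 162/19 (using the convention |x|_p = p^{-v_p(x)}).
|162/19|_3 = 1/81

Step 1 — compute v_3(x) by factoring powers of 3 out of the numerator and denominator: v_3(162/19) = 4. Step 2 — apply |x|_p = p^{-v_p(x)} = 3^{-4} = 1/81.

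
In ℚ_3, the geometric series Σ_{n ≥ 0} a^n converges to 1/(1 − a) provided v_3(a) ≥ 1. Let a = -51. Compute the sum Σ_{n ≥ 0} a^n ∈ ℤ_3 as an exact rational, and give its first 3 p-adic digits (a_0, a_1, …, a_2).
Σ a^n = 1/(1 − a) = 1/52;  first 3 digits = (1, 1, 1)

v_3(a) = 1 ≥ 1, so the series converges in ℤ_3 to 1/(1 − a) = 1/(1 − (-51)) = 1/52. Expand this rational in ℤ_3: compute digits iteratively via d_i = x_i mod 3, x_{i+1} = (x_i − d_i)/3. The first 3 digits are (1, 1, 1).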